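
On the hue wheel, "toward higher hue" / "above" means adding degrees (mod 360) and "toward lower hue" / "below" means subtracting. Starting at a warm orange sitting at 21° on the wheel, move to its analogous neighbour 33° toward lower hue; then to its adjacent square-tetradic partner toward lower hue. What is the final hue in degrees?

258°

analog 33° ↓ −33°: 21 − 33 = -12 → -12 + 360 = 348°
square ↓ −90°: 348 − 90 = 258°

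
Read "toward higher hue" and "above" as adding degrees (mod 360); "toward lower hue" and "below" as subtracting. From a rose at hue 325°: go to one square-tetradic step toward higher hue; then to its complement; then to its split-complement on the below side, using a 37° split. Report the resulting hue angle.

square ↑ +90°: 325 + 90 = 415 → 415 − 360 = 55°
complement +180°: 55 + 180 = 235°
split-comp 37° ↓ +143°: 235 + 143 = 378 → 378 − 360 = 18°

18°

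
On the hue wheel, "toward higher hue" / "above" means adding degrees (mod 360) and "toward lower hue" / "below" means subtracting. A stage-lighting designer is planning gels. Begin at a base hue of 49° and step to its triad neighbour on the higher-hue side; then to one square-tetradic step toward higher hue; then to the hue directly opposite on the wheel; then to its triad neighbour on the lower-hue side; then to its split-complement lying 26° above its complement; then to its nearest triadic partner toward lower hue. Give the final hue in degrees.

+120° (triadic ↑): 49 + 120 = 169°
+90° (square ↑): 169 + 90 = 259°
+180° (complement): 259 + 180 = 439 → 439 − 360 = 79°
−120° (triadic ↓): 79 − 120 = -41 → -41 + 360 = 319°
+206° (split-comp 26° ↑): 319 + 206 = 525 → 525 − 360 = 165°
−120° (triadic ↓): 165 − 120 = 45°

45°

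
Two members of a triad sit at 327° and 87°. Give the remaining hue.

A triad spaces three hues 120° apart.
The full set is {87°, 207°, 327°}.

207°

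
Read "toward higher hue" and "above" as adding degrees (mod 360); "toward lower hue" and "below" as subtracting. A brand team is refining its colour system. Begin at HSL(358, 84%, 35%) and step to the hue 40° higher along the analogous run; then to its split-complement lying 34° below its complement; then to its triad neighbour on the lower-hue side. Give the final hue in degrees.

+40° (analog 40° ↑): 358 + 40 = 398 → 398 − 360 = 38°
+146° (split-comp 34° ↓): 38 + 146 = 184°
−120° (triadic ↓): 184 − 120 = 64°

64°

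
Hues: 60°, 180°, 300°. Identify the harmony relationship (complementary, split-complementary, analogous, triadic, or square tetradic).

triadic

Sort the hues: 60°, 180°, 300°.
Successive gaps around the wheel: 120°, 120°, 120°.
Three hues equally spaced 120° apart form a triad.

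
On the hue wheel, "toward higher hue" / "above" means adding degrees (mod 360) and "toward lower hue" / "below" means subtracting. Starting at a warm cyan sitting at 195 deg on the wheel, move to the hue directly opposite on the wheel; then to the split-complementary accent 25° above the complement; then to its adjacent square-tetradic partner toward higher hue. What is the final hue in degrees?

310°

+180° (complement): 195 + 180 = 375 → 375 − 360 = 15°
+205° (split-comp 25° ↑): 15 + 205 = 220°
+90° (square ↑): 220 + 90 = 310°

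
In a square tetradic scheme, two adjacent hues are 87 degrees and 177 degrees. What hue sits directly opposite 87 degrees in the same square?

A square tetradic scheme places four hues 90° apart; opposite corners are 180° apart.
87 + 180 = 267°

267°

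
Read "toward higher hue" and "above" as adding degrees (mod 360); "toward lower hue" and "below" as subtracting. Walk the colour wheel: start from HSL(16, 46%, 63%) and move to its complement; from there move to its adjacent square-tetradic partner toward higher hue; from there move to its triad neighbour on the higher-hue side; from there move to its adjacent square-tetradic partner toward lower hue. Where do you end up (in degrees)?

+180° (complement): 16 + 180 = 196°
+90° (square ↑): 196 + 90 = 286°
+120° (triadic ↑): 286 + 120 = 406 → 406 − 360 = 46°
−90° (square ↓): 46 − 90 = -44 → -44 + 360 = 316°

316°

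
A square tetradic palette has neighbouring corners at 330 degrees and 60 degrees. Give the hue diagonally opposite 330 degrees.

150°

A square tetradic scheme places four hues 90° apart; opposite corners are 180° apart.
330 + 180 = 510 → 510 − 360 = 150°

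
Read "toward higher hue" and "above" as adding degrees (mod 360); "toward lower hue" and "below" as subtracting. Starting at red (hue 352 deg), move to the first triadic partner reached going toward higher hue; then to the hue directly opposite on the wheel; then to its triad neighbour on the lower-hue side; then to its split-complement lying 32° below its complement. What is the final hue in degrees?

352 + 120 = 472 → 472 − 360 = 112°   (triadic ↑)
112 + 180 = 292°   (complement)
292 − 120 = 172°   (triadic ↓)
172 + 148 = 320°   (split-comp 32° ↓)

320°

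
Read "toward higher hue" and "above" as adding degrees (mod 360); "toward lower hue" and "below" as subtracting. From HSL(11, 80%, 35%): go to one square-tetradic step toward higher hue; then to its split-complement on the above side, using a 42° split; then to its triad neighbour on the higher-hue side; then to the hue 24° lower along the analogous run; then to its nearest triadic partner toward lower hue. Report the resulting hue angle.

299°

11 + 90 = 101°   (square ↑)
101 + 222 = 323°   (split-comp 42° ↑)
323 + 120 = 443 → 443 − 360 = 83°   (triadic ↑)
83 − 24 = 59°   (analog 24° ↓)
59 − 120 = -61 → -61 + 360 = 299°   (triadic ↓)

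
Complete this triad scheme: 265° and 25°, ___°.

A triad places three hues 120° apart.
The full set through 25° is {25°, 145°, 265°}.
Given {25°, 265°}, the missing hue is 145°.

145°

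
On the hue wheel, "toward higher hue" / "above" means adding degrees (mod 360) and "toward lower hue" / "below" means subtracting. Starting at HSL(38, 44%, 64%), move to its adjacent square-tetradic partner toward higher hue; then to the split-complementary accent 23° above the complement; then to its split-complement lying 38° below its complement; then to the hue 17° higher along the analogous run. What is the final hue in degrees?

+90° (square ↑): 38 + 90 = 128°
+203° (split-comp 23° ↑): 128 + 203 = 331°
+142° (split-comp 38° ↓): 331 + 142 = 473 → 473 − 360 = 113°
+17° (analog 17° ↑): 113 + 17 = 130°

130°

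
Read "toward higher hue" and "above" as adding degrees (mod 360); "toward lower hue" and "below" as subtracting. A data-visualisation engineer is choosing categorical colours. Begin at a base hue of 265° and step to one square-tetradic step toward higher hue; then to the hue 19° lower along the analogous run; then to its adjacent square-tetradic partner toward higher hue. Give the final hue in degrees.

66°

265 + 90 = 355°   (square ↑)
355 − 19 = 336°   (analog 19° ↓)
336 + 90 = 426 → 426 − 360 = 66°   (square ↑)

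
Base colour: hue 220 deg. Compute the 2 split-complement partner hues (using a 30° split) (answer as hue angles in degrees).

Split-complementary hues sit 30° either side of the complement.
Complement of 220 deg: 220 + 180 = 400 → 400 − 360 = 40°
40 − 30 = 10°
40 + 30 = 70°

10° and 70°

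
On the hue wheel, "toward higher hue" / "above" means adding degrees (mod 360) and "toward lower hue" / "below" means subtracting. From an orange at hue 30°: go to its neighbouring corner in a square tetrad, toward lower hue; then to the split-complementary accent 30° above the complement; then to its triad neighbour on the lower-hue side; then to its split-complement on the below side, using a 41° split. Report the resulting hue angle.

169°

30 − 90 = -60 → -60 + 360 = 300°   (square ↓)
300 + 210 = 510 → 510 − 360 = 150°   (split-comp 30° ↑)
150 − 120 = 30°   (triadic ↓)
30 + 139 = 169°   (split-comp 41° ↓)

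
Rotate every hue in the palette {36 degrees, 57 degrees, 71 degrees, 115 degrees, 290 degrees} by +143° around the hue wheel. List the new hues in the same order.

36 + 143 = 179°
57 + 143 = 200°
71 + 143 = 214°
115 + 143 = 258°
290 + 143 = 433 → 433 − 360 = 73°

179°, 200°, 214°, 258°, 73°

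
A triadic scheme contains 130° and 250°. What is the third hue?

10°

A triad spaces three hues 120° apart.
The full set is {10°, 130°, 250°}.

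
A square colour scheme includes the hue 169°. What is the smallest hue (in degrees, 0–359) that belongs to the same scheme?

A square tetradic scheme places four hues every 90°.
The full set through 169° is {79°, 169°, 259°, 349°}.

79°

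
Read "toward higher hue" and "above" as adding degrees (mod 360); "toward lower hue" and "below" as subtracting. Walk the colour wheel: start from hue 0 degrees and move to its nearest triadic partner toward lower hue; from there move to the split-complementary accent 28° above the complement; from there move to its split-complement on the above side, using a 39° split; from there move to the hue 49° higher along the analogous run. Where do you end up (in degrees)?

356°

−120° (triadic ↓): 0 − 120 = -120 → -120 + 360 = 240°
+208° (split-comp 28° ↑): 240 + 208 = 448 → 448 − 360 = 88°
+219° (split-comp 39° ↑): 88 + 219 = 307°
+49° (analog 49° ↑): 307 + 49 = 356°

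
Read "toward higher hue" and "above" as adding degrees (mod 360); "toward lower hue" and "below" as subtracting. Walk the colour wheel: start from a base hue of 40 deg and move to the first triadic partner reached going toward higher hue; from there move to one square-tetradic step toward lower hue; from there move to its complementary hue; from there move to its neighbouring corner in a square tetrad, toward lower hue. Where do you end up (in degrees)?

160°

40 + 120 = 160°   (triadic ↑)
160 − 90 = 70°   (square ↓)
70 + 180 = 250°   (complement)
250 − 90 = 160°   (square ↓)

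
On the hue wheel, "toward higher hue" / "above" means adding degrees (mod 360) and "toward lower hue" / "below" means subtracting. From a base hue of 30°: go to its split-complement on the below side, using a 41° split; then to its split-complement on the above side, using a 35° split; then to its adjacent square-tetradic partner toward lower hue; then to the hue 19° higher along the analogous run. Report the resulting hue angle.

split-comp 41° ↓ +139°: 30 + 139 = 169°
split-comp 35° ↑ +215°: 169 + 215 = 384 → 384 − 360 = 24°
square ↓ −90°: 24 − 90 = -66 → -66 + 360 = 294°
analog 19° ↑ +19°: 294 + 19 = 313°

313°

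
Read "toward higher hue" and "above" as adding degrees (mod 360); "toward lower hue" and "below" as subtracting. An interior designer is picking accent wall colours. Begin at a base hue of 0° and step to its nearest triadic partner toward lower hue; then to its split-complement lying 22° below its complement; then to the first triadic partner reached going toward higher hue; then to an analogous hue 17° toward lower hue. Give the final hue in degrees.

141°

0 − 120 = -120 → -120 + 360 = 240°   (triadic ↓)
240 + 158 = 398 → 398 − 360 = 38°   (split-comp 22° ↓)
38 + 120 = 158°   (triadic ↑)
158 − 17 = 141°   (analog 17° ↓)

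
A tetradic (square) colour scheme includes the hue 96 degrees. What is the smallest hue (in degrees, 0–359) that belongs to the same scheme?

A square tetradic scheme places four hues every 90°.
The full set through 96° is {6°, 96°, 186°, 276°}.

6°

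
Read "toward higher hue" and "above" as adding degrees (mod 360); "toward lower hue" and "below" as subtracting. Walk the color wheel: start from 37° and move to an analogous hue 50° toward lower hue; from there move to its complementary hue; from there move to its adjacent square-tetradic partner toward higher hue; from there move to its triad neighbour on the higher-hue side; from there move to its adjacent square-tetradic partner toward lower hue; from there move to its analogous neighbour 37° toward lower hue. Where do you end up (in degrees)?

250°

analog 50° ↓ −50°: 37 − 50 = -13 → -13 + 360 = 347°
complement +180°: 347 + 180 = 527 → 527 − 360 = 167°
square ↑ +90°: 167 + 90 = 257°
triadic ↑ +120°: 257 + 120 = 377 → 377 − 360 = 17°
square ↓ −90°: 17 − 90 = -73 → -73 + 360 = 287°
analog 37° ↓ −37°: 287 − 37 = 250°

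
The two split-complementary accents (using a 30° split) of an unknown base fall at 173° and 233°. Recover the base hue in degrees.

23°

The accents sit 30° either side of the complement, so the complement is their short-arc midpoint on the wheel.
Short-arc midpoint of 173° and 233°: 203°.
Base is 180° from the complement: 203 − 180 = 23°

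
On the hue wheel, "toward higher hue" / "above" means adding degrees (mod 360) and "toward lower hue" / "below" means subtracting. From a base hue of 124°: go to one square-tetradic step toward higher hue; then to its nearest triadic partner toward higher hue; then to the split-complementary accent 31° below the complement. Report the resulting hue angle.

123°

+90° (square ↑): 124 + 90 = 214°
+120° (triadic ↑): 214 + 120 = 334°
+149° (split-comp 31° ↓): 334 + 149 = 483 → 483 − 360 = 123°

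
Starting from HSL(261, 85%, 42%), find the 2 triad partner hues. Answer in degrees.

21° and 141°

A triad places three hues 120° apart.
261 + 120 = 381 → 381 − 360 = 21°
261 + 240 = 501 → 501 − 360 = 141°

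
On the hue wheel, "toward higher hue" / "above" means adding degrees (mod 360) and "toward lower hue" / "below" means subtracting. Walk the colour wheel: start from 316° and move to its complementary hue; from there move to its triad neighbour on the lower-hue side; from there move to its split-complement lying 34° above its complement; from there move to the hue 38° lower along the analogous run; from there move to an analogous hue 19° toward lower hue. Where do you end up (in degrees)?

173°

316 + 180 = 496 → 496 − 360 = 136°   (complement)
136 − 120 = 16°   (triadic ↓)
16 + 214 = 230°   (split-comp 34° ↑)
230 − 38 = 192°   (analog 38° ↓)
192 − 19 = 173°   (analog 19° ↓)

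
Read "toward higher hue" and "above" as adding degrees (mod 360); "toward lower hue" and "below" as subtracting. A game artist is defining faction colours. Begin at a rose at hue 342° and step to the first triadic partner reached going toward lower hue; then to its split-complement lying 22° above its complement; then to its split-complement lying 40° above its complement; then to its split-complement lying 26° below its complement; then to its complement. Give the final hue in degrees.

−120° (triadic ↓): 342 − 120 = 222°
+202° (split-comp 22° ↑): 222 + 202 = 424 → 424 − 360 = 64°
+220° (split-comp 40° ↑): 64 + 220 = 284°
+154° (split-comp 26° ↓): 284 + 154 = 438 → 438 − 360 = 78°
+180° (complement): 78 + 180 = 258°

258°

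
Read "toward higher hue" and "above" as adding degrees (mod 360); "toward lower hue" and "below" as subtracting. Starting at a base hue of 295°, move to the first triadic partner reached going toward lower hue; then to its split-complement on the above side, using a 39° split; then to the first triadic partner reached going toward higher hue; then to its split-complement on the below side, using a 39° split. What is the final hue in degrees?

295 − 120 = 175°   (triadic ↓)
175 + 219 = 394 → 394 − 360 = 34°   (split-comp 39° ↑)
34 + 120 = 154°   (triadic ↑)
154 + 141 = 295°   (split-comp 39° ↓)

295°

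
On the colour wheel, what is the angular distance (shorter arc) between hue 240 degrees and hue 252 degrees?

|240 − 252| = 12.
12 ≤ 180, so the shorter arc is 12°.

12°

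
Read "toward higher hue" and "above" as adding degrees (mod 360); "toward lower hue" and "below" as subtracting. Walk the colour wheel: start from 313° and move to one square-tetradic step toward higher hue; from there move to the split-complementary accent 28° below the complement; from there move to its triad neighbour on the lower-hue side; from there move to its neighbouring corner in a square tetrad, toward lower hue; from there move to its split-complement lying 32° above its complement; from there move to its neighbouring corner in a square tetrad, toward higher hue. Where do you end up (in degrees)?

313 + 90 = 403 → 403 − 360 = 43°   (square ↑)
43 + 152 = 195°   (split-comp 28° ↓)
195 − 120 = 75°   (triadic ↓)
75 − 90 = -15 → -15 + 360 = 345°   (square ↓)
345 + 212 = 557 → 557 − 360 = 197°   (split-comp 32° ↑)
197 + 90 = 287°   (square ↑)

287°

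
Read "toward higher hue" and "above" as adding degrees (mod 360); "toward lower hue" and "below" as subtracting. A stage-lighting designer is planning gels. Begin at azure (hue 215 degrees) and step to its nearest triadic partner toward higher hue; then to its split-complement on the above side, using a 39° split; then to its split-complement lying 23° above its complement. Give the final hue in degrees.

37°

215 + 120 = 335°   (triadic ↑)
335 + 219 = 554 → 554 − 360 = 194°   (split-comp 39° ↑)
194 + 203 = 397 → 397 − 360 = 37°   (split-comp 23° ↑)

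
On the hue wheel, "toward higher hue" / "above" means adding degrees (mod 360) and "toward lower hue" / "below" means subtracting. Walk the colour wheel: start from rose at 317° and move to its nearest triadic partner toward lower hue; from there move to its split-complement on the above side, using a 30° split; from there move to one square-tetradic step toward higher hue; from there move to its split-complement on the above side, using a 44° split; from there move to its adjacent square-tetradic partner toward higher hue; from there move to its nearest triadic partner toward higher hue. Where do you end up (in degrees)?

211°

triadic ↓ −120°: 317 − 120 = 197°
split-comp 30° ↑ +210°: 197 + 210 = 407 → 407 − 360 = 47°
square ↑ +90°: 47 + 90 = 137°
split-comp 44° ↑ +224°: 137 + 224 = 361 → 361 − 360 = 1°
square ↑ +90°: 1 + 90 = 91°
triadic ↑ +120°: 91 + 120 = 211°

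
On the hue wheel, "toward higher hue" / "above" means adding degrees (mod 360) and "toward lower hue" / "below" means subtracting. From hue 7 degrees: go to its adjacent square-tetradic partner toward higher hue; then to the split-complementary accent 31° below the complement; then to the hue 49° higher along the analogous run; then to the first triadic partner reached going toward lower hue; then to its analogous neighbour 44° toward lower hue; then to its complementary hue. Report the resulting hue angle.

311°

+90° (square ↑): 7 + 90 = 97°
+149° (split-comp 31° ↓): 97 + 149 = 246°
+49° (analog 49° ↑): 246 + 49 = 295°
−120° (triadic ↓): 295 − 120 = 175°
−44° (analog 44° ↓): 175 − 44 = 131°
+180° (complement): 131 + 180 = 311°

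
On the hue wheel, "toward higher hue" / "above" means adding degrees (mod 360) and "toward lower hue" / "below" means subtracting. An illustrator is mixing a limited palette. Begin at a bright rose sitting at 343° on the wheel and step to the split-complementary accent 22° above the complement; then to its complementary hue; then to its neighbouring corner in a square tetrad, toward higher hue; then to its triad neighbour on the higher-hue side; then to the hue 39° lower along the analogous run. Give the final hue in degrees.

+202° (split-comp 22° ↑): 343 + 202 = 545 → 545 − 360 = 185°
+180° (complement): 185 + 180 = 365 → 365 − 360 = 5°
+90° (square ↑): 5 + 90 = 95°
+120° (triadic ↑): 95 + 120 = 215°
−39° (analog 39° ↓): 215 − 39 = 176°

176°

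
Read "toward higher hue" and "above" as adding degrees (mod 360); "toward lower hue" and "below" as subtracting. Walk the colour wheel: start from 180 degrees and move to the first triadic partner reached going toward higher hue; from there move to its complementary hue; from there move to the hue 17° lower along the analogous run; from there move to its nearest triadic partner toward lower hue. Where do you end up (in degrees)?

+120° (triadic ↑): 180 + 120 = 300°
+180° (complement): 300 + 180 = 480 → 480 − 360 = 120°
−17° (analog 17° ↓): 120 − 17 = 103°
−120° (triadic ↓): 103 − 120 = -17 → -17 + 360 = 343°

343°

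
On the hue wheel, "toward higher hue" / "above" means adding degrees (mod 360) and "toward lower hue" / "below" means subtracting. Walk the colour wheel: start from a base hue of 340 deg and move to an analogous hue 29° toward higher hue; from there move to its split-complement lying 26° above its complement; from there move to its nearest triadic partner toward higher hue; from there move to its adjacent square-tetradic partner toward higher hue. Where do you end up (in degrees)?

65°

analog 29° ↑ +29°: 340 + 29 = 369 → 369 − 360 = 9°
split-comp 26° ↑ +206°: 9 + 206 = 215°
triadic ↑ +120°: 215 + 120 = 335°
square ↑ +90°: 335 + 90 = 425 → 425 − 360 = 65°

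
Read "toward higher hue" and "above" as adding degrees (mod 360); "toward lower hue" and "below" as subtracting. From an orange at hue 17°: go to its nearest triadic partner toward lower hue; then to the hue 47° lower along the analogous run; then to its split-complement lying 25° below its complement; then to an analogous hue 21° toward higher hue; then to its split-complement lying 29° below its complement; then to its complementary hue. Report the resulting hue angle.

17 − 120 = -103 → -103 + 360 = 257°   (triadic ↓)
257 − 47 = 210°   (analog 47° ↓)
210 + 155 = 365 → 365 − 360 = 5°   (split-comp 25° ↓)
5 + 21 = 26°   (analog 21° ↑)
26 + 151 = 177°   (split-comp 29° ↓)
177 + 180 = 357°   (complement)

357°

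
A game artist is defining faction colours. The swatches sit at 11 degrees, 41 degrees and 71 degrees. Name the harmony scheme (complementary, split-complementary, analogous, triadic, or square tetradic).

analogous

Sort the hues: 11°, 41°, 71°.
Successive gaps around the wheel: 30°, 30°, 300°.
A run of hues at equal small steps (30°) with one large closing gap is an analogous group.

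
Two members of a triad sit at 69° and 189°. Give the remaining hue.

A triad spaces three hues 120° apart.
The full set is {69°, 189°, 309°}.

309°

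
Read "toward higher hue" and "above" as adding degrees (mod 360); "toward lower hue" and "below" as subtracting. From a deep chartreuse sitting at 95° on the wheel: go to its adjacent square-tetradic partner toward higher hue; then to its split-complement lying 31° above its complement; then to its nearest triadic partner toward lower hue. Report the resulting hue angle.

+90° (square ↑): 95 + 90 = 185°
+211° (split-comp 31° ↑): 185 + 211 = 396 → 396 − 360 = 36°
−120° (triadic ↓): 36 − 120 = -84 → -84 + 360 = 276°

276°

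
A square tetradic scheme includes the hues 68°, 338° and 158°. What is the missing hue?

248°

A square tetradic scheme places four hues every 90°.
The full set through 68° is {68°, 158°, 248°, 338°}.
Given {68°, 158°, 338°}, the missing hue is 248°.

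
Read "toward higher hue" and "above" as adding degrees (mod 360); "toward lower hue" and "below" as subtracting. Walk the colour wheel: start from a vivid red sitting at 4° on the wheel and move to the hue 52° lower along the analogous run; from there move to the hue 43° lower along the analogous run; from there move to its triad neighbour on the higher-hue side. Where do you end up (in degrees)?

analog 52° ↓ −52°: 4 − 52 = -48 → -48 + 360 = 312°
analog 43° ↓ −43°: 312 − 43 = 269°
triadic ↑ +120°: 269 + 120 = 389 → 389 − 360 = 29°

29°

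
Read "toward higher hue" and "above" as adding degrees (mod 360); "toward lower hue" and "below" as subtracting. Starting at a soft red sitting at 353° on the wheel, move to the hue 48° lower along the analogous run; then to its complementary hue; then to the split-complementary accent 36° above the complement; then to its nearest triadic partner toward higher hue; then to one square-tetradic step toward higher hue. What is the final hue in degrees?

191°

−48° (analog 48° ↓): 353 − 48 = 305°
+180° (complement): 305 + 180 = 485 → 485 − 360 = 125°
+216° (split-comp 36° ↑): 125 + 216 = 341°
+120° (triadic ↑): 341 + 120 = 461 → 461 − 360 = 101°
+90° (square ↑): 101 + 90 = 191°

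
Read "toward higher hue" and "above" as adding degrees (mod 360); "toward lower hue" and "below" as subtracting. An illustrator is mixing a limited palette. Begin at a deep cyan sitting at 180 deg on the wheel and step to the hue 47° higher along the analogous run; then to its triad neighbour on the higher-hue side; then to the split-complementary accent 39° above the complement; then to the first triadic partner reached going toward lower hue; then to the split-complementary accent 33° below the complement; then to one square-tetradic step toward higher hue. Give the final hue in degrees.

323°

180 + 47 = 227°   (analog 47° ↑)
227 + 120 = 347°   (triadic ↑)
347 + 219 = 566 → 566 − 360 = 206°   (split-comp 39° ↑)
206 − 120 = 86°   (triadic ↓)
86 + 147 = 233°   (split-comp 33° ↓)
233 + 90 = 323°   (square ↑)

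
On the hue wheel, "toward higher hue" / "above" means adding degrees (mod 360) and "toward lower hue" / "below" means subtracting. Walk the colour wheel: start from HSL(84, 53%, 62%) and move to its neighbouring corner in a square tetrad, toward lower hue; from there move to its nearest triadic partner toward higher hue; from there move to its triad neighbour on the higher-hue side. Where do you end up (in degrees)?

84 − 90 = -6 → -6 + 360 = 354°   (square ↓)
354 + 120 = 474 → 474 − 360 = 114°   (triadic ↑)
114 + 120 = 234°   (triadic ↑)

234°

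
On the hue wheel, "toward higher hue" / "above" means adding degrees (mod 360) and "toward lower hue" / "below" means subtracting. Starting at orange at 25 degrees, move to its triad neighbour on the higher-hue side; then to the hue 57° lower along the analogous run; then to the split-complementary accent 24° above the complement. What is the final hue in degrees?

triadic ↑ +120°: 25 + 120 = 145°
analog 57° ↓ −57°: 145 − 57 = 88°
split-comp 24° ↑ +204°: 88 + 204 = 292°

292°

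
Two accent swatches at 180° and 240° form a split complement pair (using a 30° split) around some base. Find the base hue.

The accents sit 30° either side of the complement, so the complement is their short-arc midpoint on the wheel.
Short-arc midpoint of 180° and 240°: 210°.
Base is 180° from the complement: 210 − 180 = 30°

30°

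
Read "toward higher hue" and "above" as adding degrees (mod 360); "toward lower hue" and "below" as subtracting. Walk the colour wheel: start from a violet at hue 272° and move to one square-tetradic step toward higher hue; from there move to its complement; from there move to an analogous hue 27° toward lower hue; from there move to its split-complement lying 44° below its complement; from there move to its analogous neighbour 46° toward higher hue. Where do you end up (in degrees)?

337°

square ↑ +90°: 272 + 90 = 362 → 362 − 360 = 2°
complement +180°: 2 + 180 = 182°
analog 27° ↓ −27°: 182 − 27 = 155°
split-comp 44° ↓ +136°: 155 + 136 = 291°
analog 46° ↑ +46°: 291 + 46 = 337°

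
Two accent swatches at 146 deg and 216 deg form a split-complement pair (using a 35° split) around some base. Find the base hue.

1°

The accents sit 35° either side of the complement, so the complement is their short-arc midpoint on the wheel.
Short-arc midpoint of 146° and 216°: 181°.
Base is 180° from the complement: 181 − 180 = 1°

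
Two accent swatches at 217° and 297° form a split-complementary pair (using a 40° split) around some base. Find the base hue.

The accents sit 40° either side of the complement, so the complement is their short-arc midpoint on the wheel.
Short-arc midpoint of 217° and 297°: 257°.
Base is 180° from the complement: 257 − 180 = 77°

77°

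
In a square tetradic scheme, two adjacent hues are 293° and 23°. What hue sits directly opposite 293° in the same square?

113°

A square tetradic scheme places four hues 90° apart; opposite corners are 180° apart.
293 + 180 = 473 → 473 − 360 = 113°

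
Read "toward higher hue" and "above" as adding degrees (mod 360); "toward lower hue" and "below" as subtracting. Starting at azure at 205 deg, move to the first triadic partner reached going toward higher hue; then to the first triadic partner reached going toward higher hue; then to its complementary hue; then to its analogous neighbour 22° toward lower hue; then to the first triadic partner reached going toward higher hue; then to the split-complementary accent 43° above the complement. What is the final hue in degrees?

226°

205 + 120 = 325°   (triadic ↑)
325 + 120 = 445 → 445 − 360 = 85°   (triadic ↑)
85 + 180 = 265°   (complement)
265 − 22 = 243°   (analog 22° ↓)
243 + 120 = 363 → 363 − 360 = 3°   (triadic ↑)
3 + 223 = 226°   (split-comp 43° ↑)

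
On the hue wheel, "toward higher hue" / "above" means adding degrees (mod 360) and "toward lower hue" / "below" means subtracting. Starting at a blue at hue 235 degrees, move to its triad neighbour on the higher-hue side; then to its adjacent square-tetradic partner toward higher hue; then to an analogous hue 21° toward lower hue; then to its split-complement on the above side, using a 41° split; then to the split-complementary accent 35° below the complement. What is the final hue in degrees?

triadic ↑ +120°: 235 + 120 = 355°
square ↑ +90°: 355 + 90 = 445 → 445 − 360 = 85°
analog 21° ↓ −21°: 85 − 21 = 64°
split-comp 41° ↑ +221°: 64 + 221 = 285°
split-comp 35° ↓ +145°: 285 + 145 = 430 → 430 − 360 = 70°

70°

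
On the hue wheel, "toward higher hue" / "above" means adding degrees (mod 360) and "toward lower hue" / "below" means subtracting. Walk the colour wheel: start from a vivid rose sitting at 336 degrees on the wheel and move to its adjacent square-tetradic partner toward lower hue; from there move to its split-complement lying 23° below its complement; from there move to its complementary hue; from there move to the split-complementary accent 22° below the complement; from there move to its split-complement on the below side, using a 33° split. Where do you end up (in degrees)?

168°

336 − 90 = 246°   (square ↓)
246 + 157 = 403 → 403 − 360 = 43°   (split-comp 23° ↓)
43 + 180 = 223°   (complement)
223 + 158 = 381 → 381 − 360 = 21°   (split-comp 22° ↓)
21 + 147 = 168°   (split-comp 33° ↓)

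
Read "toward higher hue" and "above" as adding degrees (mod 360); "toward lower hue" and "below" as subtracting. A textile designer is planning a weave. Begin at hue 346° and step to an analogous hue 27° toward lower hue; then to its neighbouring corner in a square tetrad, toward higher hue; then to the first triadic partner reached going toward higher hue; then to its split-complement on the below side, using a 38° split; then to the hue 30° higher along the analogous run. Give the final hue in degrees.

−27° (analog 27° ↓): 346 − 27 = 319°
+90° (square ↑): 319 + 90 = 409 → 409 − 360 = 49°
+120° (triadic ↑): 49 + 120 = 169°
+142° (split-comp 38° ↓): 169 + 142 = 311°
+30° (analog 30° ↑): 311 + 30 = 341°

341°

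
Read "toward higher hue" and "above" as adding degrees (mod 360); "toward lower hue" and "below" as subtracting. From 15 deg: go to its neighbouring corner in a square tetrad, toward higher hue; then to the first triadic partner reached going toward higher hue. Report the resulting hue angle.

225°

square ↑ +90°: 15 + 90 = 105°
triadic ↑ +120°: 105 + 120 = 225°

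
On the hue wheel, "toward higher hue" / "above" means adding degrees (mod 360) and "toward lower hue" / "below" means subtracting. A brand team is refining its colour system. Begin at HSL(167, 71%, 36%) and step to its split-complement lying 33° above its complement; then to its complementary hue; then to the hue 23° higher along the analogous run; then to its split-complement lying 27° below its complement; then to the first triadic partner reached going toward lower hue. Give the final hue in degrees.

+213° (split-comp 33° ↑): 167 + 213 = 380 → 380 − 360 = 20°
+180° (complement): 20 + 180 = 200°
+23° (analog 23° ↑): 200 + 23 = 223°
+153° (split-comp 27° ↓): 223 + 153 = 376 → 376 − 360 = 16°
−120° (triadic ↓): 16 − 120 = -104 → -104 + 360 = 256°

256°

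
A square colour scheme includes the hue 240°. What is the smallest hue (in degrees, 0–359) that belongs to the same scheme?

60°

A square tetradic scheme places four hues every 90°.
The full set through 240° is {60°, 150°, 240°, 330°}.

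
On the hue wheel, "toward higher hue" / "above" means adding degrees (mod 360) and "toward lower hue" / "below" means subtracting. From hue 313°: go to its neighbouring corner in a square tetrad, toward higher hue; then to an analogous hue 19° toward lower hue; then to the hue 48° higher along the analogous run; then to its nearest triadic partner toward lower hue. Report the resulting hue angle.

312°

313 + 90 = 403 → 403 − 360 = 43°   (square ↑)
43 − 19 = 24°   (analog 19° ↓)
24 + 48 = 72°   (analog 48° ↑)
72 − 120 = -48 → -48 + 360 = 312°   (triadic ↓)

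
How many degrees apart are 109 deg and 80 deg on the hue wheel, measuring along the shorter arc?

29°

|109 − 80| = 29.
29 ≤ 180, so the shorter arc is 29°.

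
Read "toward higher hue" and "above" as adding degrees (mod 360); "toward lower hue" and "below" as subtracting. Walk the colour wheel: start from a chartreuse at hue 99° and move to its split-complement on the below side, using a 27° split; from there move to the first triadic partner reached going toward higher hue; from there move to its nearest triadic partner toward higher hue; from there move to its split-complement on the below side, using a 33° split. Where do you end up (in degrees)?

279°

+153° (split-comp 27° ↓): 99 + 153 = 252°
+120° (triadic ↑): 252 + 120 = 372 → 372 − 360 = 12°
+120° (triadic ↑): 12 + 120 = 132°
+147° (split-comp 33° ↓): 132 + 147 = 279°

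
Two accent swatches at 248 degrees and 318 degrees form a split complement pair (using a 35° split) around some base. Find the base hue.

The accents sit 35° either side of the complement, so the complement is their short-arc midpoint on the wheel.
Short-arc midpoint of 248° and 318°: 283°.
Base is 180° from the complement: 283 − 180 = 103°

103°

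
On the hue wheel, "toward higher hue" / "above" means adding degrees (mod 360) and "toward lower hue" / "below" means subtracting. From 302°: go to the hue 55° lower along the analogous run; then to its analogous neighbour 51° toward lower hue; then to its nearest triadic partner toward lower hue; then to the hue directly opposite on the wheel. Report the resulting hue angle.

−55° (analog 55° ↓): 302 − 55 = 247°
−51° (analog 51° ↓): 247 − 51 = 196°
−120° (triadic ↓): 196 − 120 = 76°
+180° (complement): 76 + 180 = 256°

256°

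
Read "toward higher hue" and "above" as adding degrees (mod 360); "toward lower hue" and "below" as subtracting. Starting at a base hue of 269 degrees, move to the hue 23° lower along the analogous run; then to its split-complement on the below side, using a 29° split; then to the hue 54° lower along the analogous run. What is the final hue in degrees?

analog 23° ↓ −23°: 269 − 23 = 246°
split-comp 29° ↓ +151°: 246 + 151 = 397 → 397 − 360 = 37°
analog 54° ↓ −54°: 37 − 54 = -17 → -17 + 360 = 343°

343°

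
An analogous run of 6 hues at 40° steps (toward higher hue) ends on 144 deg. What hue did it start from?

304°

5 steps of 40° (toward higher hue) give a net shift of +200°.
Start = end − shift: 144 − 200 = -56 → -56 + 360 = 304°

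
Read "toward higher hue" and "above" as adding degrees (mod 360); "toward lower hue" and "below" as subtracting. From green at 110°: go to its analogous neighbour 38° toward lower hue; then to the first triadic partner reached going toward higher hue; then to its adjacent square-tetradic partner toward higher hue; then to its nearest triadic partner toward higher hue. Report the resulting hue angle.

−38° (analog 38° ↓): 110 − 38 = 72°
+120° (triadic ↑): 72 + 120 = 192°
+90° (square ↑): 192 + 90 = 282°
+120° (triadic ↑): 282 + 120 = 402 → 402 − 360 = 42°

42°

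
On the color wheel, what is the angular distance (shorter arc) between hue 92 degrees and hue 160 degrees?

68°

|92 − 160| = 68.
68 ≤ 180, so the shorter arc is 68°.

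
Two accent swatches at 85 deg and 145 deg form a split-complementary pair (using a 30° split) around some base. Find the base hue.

The accents sit 30° either side of the complement, so the complement is their short-arc midpoint on the wheel.
Short-arc midpoint of 85° and 145°: 115°.
Base is 180° from the complement: 115 − 180 = -65 → -65 + 360 = 295°

295°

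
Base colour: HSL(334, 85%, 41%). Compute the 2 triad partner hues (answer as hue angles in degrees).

94° and 214°

A triad places three hues 120° apart.
334 + 120 = 454 → 454 − 360 = 94°
334 + 240 = 574 → 574 − 360 = 214°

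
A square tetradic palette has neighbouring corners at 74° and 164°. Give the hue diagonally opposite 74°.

A square tetradic scheme places four hues 90° apart; opposite corners are 180° apart.
74 + 180 = 254°

254°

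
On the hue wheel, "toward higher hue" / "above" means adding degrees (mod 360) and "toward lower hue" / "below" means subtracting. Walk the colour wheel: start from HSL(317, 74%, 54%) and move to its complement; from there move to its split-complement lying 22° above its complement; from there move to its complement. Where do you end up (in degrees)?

complement +180°: 317 + 180 = 497 → 497 − 360 = 137°
split-comp 22° ↑ +202°: 137 + 202 = 339°
complement +180°: 339 + 180 = 519 → 519 − 360 = 159°

159°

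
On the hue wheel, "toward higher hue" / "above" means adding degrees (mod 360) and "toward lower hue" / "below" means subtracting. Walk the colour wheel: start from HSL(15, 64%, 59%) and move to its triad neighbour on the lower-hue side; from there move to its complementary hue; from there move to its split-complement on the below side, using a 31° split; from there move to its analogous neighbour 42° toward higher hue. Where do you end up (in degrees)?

triadic ↓ −120°: 15 − 120 = -105 → -105 + 360 = 255°
complement +180°: 255 + 180 = 435 → 435 − 360 = 75°
split-comp 31° ↓ +149°: 75 + 149 = 224°
analog 42° ↑ +42°: 224 + 42 = 266°

266°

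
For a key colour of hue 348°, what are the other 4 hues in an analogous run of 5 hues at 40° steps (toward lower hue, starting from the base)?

308°, 268°, 228°, and 188°

348 − 40 = 308°
348 − 80 = 268°
348 − 120 = 228°
348 − 160 = 188°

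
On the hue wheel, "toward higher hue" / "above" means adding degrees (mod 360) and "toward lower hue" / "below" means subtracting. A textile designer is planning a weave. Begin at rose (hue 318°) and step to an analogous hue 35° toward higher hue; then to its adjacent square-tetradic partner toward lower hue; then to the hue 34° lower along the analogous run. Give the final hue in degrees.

+35° (analog 35° ↑): 318 + 35 = 353°
−90° (square ↓): 353 − 90 = 263°
−34° (analog 34° ↓): 263 − 34 = 229°

229°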